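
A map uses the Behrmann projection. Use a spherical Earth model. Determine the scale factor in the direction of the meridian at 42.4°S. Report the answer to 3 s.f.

0.853

Behrmann is a cylindrical equal-area projection with standard parallels at ±30°. Cylindrical equal-area (φ₀ = 30°): h = cos φ / cos 30° along meridians, k = cos 30° / cos φ along parallels; h·k = 1.
h = cos 42.4° / cos 30° = 0.7385/0.8660 = 0.8527.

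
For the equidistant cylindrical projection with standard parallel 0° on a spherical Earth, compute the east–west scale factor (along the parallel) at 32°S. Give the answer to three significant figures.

1.18

In the plate carrée (x = Rλ, y = Rφ), meridians are true-scale (h = 1) and parallels are stretched by k = sec φ.
k = 1/cos 32° = 1/0.8480 = 1.179.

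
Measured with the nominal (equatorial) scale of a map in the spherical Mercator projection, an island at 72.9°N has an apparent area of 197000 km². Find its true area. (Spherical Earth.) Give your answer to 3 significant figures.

17000 km²

Mercator is conformal, so the point scale is isotropic: h = k = sec φ = 1/cos φ.
Areal scale = k² = sec²φ = 1/cos²(72.9°) = 1/0.2940² = 11.57.
True area = apparent / (areal scale) = 197000 / 11.57 ≈ 17000 km².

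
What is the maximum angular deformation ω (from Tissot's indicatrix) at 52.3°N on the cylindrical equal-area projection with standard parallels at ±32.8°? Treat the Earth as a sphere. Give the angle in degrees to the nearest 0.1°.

For cylindrical equal-area with standard parallel φ₀, h = cos φ / cos φ₀ and k = cos φ₀ / cos φ, so h·k = 1.
At 52.3°: h = 0.7275, k = 1.375; principal scales a = 1.375, b = 0.7275.
sin(ω/2) = (a − b)/(a + b) = 0.6470/2.102 = 0.3078, so ω = 2 arcsin(0.3078) ≈ 35.9°.

35.9°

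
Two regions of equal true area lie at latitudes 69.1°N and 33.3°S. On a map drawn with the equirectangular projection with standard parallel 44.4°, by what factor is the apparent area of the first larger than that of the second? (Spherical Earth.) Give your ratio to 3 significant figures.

In the equirectangular projection with standard parallel φ₀ = 44.4° (x = Rλ cos φ₀, y = Rφ), meridians are true-scale (h = 1) and the parallel scale is k = cos φ₀ / cos φ.
Areal scale at 69.1°: h·k = 1.000 × 2.003 = 2.003.
Areal scale at 33.3°: h·k = 1.000 × 0.8548 = 0.8548.
Ratio = 2.003/0.8548 ≈ 2.34.

2.34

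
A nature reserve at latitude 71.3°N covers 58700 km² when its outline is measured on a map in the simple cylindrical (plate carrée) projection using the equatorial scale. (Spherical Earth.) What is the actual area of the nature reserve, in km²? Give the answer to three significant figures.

For the equirectangular projection with φ₀ = 0 (plate carrée), h = 1 along meridians and k = sec φ along parallels.
Areal scale = h·k = 1 × sec φ; at 71.3°, h = 1.000, k = 3.119, so h·k = 3.119.
True area = apparent / (areal scale) = 58700 / 3.119 ≈ 18800 km².

18800 km²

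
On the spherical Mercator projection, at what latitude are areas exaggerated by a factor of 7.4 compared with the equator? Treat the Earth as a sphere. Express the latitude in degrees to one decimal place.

68.4°

Mercator areal scale is sec²φ.
sec²φ = 7.4  ⇒  cos²φ = 0.1351  ⇒  cos φ = 0.3676.
φ = arccos(0.3676) ≈ 68.4°.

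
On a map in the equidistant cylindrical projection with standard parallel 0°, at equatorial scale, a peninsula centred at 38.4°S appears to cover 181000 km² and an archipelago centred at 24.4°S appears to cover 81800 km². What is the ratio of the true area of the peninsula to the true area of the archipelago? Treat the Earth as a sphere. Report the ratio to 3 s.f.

1.90

On the plate carrée, areal scale = h·k = 1 × sec φ, so true area = apparent × cos φ.
True area of peninsula: 181000 × cos(38.4°) = 181000 × 0.7837 = 141800 km².
True area of archipelago: 81800 × cos(24.4°) = 81800 × 0.9107 = 74490 km².
Ratio = 141800 / 74490 ≈ 1.90.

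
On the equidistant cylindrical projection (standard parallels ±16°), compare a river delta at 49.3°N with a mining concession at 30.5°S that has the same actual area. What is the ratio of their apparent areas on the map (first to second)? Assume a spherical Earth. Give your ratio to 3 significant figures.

1.32

In the equirectangular projection with standard parallel φ₀ = 16° (x = Rλ cos φ₀, y = Rφ), meridians are true-scale (h = 1) and the parallel scale is k = cos φ₀ / cos φ.
Areal scale at 49.3°: h·k = 1.000 × 1.474 = 1.474.
Areal scale at 30.5°: h·k = 1.000 × 1.116 = 1.116.
Ratio = 1.474/1.116 ≈ 1.32.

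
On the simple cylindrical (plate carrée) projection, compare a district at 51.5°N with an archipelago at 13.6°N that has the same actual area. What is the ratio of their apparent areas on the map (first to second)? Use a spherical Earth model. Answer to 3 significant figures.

1.56

For the equirectangular projection with φ₀ = 0 (plate carrée), h = 1 along meridians and k = sec φ along parallels.
Areal scale at 51.5°: h·k = 1.000 × 1.606 = 1.606.
Areal scale at 13.6°: h·k = 1.000 × 1.029 = 1.029.
Ratio = 1.606/1.029 ≈ 1.56.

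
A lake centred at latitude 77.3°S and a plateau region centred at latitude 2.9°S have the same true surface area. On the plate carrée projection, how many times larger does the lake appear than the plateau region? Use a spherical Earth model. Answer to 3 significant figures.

4.54

For the equirectangular projection with φ₀ = 0 (plate carrée), h = 1 along meridians and k = sec φ along parallels.
Areal scale at 77.3°: h·k = 1.000 × 4.549 = 4.549.
Areal scale at 2.9°: h·k = 1.000 × 1.001 = 1.001.
Ratio = 4.549/1.001 ≈ 4.54.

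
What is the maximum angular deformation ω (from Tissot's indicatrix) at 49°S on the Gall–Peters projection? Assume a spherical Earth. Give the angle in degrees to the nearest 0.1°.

8.6°

The Gall–Peters projection is cylindrical equal-area with φ₀ = 45°. Cylindrical equal-area (φ₀ = 45°): h = cos φ / cos 45° along meridians, k = cos 45° / cos φ along parallels; h·k = 1.
At 49°: h = 0.9278, k = 1.078; principal scales a = 1.078, b = 0.9278.
sin(ω/2) = (a − b)/(a + b) = 0.1500/2.006 = 0.07479, so ω = 2 arcsin(0.07479) ≈ 8.6°.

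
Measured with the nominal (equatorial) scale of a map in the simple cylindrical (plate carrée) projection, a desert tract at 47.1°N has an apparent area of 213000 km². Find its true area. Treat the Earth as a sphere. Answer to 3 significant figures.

145000 km²

For the equirectangular projection with φ₀ = 0 (plate carrée), h = 1 along meridians and k = sec φ along parallels.
Areal scale = h·k = 1 × sec φ; at 47.1°, h = 1.000, k = 1.469, so h·k = 1.469.
True area = apparent / (areal scale) = 213000 / 1.469 ≈ 145000 km².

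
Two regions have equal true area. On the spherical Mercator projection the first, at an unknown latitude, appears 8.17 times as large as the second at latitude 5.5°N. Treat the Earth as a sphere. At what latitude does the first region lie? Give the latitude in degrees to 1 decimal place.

69.6°

For equal true areas on Mercator, apparent areas scale as sec²φ, so the ratio is cos²φ₂ / cos²φ₁.
cos²φ₂ / cos²φ₁ = 8.17  ⇒  cos φ₁ = cos 5.5° / √8.17 = 0.9954/2.858 = 0.3482.
φ₁ = arccos(0.3482) ≈ 69.6°.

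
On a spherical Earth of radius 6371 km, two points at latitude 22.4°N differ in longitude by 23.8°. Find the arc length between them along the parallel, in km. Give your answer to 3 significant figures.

Arc length along a parallel = R cos φ · Δλ (with Δλ in radians).
= 6371 × cos 22.4° × (23.8° × π/180) = 6371 × 0.9245 × 0.4154 ≈ 2450 km.

2450 km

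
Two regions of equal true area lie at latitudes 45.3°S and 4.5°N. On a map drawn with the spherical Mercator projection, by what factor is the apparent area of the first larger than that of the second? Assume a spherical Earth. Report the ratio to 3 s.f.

On Mercator, area is exaggerated by sec²φ = 1/cos²φ.
At 45.3°: sec²(45.3°) = 1/0.7034² = 2.021.
At 4.5°: sec²(4.5°) = 1/0.9969² = 1.006.
Ratio = 2.021/1.006 = cos²(4.5°)/cos²(45.3°) ≈ 2.01.

2.01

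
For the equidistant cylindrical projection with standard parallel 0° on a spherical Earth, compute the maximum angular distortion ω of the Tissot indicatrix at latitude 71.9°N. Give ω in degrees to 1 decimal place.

In the plate carrée (x = Rλ, y = Rφ), meridians are true-scale (h = 1) and parallels are stretched by k = sec φ.
At 71.9°: h = 1.000, k = 3.219; principal scales a = 3.219, b = 1.000.
sin(ω/2) = (a − b)/(a + b) = 2.219/4.219 = 0.5259, so ω = 2 arcsin(0.5259) ≈ 63.5°.

63.5°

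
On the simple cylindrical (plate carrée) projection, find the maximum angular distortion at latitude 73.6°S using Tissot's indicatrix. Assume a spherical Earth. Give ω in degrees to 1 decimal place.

68.1°

Plate carrée maps x = Rλ, y = Rφ. The meridian scale is h = 1 and the parallel scale is k = 1/cos φ = sec φ.
At 73.6°: h = 1.000, k = 3.542; principal scales a = 3.542, b = 1.000.
sin(ω/2) = (a − b)/(a + b) = 2.542/4.542 = 0.5596, so ω = 2 arcsin(0.5596) ≈ 68.1°.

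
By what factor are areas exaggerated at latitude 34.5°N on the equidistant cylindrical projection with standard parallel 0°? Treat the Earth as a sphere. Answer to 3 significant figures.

1.21

Plate carrée maps x = Rλ, y = Rφ. The meridian scale is h = 1 and the parallel scale is k = 1/cos φ = sec φ.
Areal scale = h·k = 1 × sec φ; at 34.5°, h = 1.000, k = 1.213, so h·k = 1.213.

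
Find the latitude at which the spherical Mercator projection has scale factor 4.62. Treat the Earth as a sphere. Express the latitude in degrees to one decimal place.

77.5°

Mercator scale is k = sec φ = 1/cos φ.
1/cos φ = 4.62  ⇒  cos φ = 0.2165  ⇒  φ = arccos(0.2165) ≈ 77.5°.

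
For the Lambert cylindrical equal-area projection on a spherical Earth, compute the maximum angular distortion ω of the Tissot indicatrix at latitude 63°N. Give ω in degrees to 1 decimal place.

82.3°

The Lambert cylindrical equal-area projection is the cylindrical equal-area projection with its standard parallel at the equator (φ₀ = 0). Cylindrical equal-area (φ₀ = 0°): h = cos φ / cos 0° along meridians, k = cos 0° / cos φ along parallels; h·k = 1.
At 63°: h = 0.4540, k = 2.203; principal scales a = 2.203, b = 0.4540.
sin(ω/2) = (a − b)/(a + b) = 1.749/2.657 = 0.6582, so ω = 2 arcsin(0.6582) ≈ 82.3°.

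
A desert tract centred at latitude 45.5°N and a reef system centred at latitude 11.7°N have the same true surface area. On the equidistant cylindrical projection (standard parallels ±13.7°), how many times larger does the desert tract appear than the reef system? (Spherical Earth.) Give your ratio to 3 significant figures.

In the equirectangular projection with standard parallel φ₀ = 13.7° (x = Rλ cos φ₀, y = Rφ), meridians are true-scale (h = 1) and the parallel scale is k = cos φ₀ / cos φ.
Areal scale at 45.5°: h·k = 1.000 × 1.386 = 1.386.
Areal scale at 11.7°: h·k = 1.000 × 0.9922 = 0.9922.
Ratio = 1.386/0.9922 ≈ 1.40.

1.40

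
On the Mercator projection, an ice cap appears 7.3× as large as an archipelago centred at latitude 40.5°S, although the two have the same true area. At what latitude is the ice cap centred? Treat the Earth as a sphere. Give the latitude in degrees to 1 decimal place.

73.7°

Mercator areal scale is sec²φ, so apparent-area ratio = sec²φ₁ / sec²φ₂ = cos²φ₂ / cos²φ₁.
cos²φ₂ / cos²φ₁ = 7.3  ⇒  cos φ₁ = cos 40.5° / √7.3 = 0.7604/2.702 = 0.2814.
φ₁ = arccos(0.2814) ≈ 73.7°.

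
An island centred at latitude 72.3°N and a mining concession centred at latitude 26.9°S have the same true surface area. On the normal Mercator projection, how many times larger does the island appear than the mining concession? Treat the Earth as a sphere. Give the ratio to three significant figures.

On Mercator, area is exaggerated by sec²φ = 1/cos²φ.
At 72.3°: sec²(72.3°) = 1/0.3040² = 10.82.
At 26.9°: sec²(26.9°) = 1/0.8918² = 1.257.
Ratio = 10.82/1.257 = cos²(26.9°)/cos²(72.3°) ≈ 8.60.

8.60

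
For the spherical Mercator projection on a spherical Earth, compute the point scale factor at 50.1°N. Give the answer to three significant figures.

1.56

Mercator is conformal, so the point scale is isotropic: h = k = sec φ = 1/cos φ.
k = 1/cos 50.1° = 1/0.6414 = 1.559.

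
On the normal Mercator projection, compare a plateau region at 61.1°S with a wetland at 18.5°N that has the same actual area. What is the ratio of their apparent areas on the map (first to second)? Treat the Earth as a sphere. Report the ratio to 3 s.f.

3.85

Mercator areal scale is sec²φ.
At 61.1°: sec²(61.1°) = 1/0.4833² = 4.282.
At 18.5°: sec²(18.5°) = 1/0.9483² = 1.112.
Ratio = 4.282/1.112 = cos²(18.5°)/cos²(61.1°) ≈ 3.85.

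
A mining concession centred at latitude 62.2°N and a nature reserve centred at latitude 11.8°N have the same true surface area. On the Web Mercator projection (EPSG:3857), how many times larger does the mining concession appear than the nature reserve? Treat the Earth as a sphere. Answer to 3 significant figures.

Mercator is conformal with k = sec φ, so areal scale = k² = sec²φ.
At 62.2°: sec²(62.2°) = 1/0.4664² = 4.597.
At 11.8°: sec²(11.8°) = 1/0.9789² = 1.044.
Ratio = 4.597/1.044 = cos²(11.8°)/cos²(62.2°) ≈ 4.41.

4.41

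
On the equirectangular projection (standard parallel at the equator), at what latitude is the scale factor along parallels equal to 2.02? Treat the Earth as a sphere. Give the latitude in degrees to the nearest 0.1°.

Plate carrée: h = 1, k = sec φ along parallels.
sec φ = 2.02  ⇒  cos φ = 0.4950  ⇒  φ ≈ 60.3°.

60.3°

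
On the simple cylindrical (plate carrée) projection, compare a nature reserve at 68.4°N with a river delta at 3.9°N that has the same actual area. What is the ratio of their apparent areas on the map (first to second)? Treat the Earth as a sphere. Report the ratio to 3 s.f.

For the equirectangular projection with φ₀ = 0 (plate carrée), h = 1 along meridians and k = sec φ along parallels.
Areal scale at 68.4°: h·k = 1.000 × 2.716 = 2.716.
Areal scale at 3.9°: h·k = 1.000 × 1.002 = 1.002.
Ratio = 2.716/1.002 ≈ 2.71.

2.71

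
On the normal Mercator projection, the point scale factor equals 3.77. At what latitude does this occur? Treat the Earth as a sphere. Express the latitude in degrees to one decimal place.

74.6°

Mercator scale is k = sec φ = 1/cos φ.
1/cos φ = 3.77  ⇒  cos φ = 0.2653  ⇒  φ = arccos(0.2653) ≈ 74.6°.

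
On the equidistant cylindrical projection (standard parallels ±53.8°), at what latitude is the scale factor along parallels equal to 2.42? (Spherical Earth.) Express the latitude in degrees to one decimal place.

75.9°

In the equirectangular projection with standard parallel φ₀ = 53.8° (x = Rλ cos φ₀, y = Rφ), meridians are true-scale (h = 1) and the parallel scale is k = cos φ₀ / cos φ.
k = cos φ₀ / cos φ = 2.42  ⇒  cos φ = cos 53.8° / 2.42 = 0.2441.
φ = arccos(0.2441) ≈ 75.9°.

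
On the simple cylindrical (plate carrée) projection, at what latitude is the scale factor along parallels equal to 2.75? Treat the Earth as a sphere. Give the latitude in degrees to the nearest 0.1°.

Plate carrée: h = 1, k = sec φ along parallels.
sec φ = 2.75  ⇒  cos φ = 0.3636  ⇒  φ ≈ 68.7°.

68.7°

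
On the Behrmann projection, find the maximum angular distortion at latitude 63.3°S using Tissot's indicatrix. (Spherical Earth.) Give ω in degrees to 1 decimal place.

Behrmann is a cylindrical equal-area projection with standard parallels at ±30°. For cylindrical equal-area with standard parallel φ₀, h = cos φ / cos φ₀ and k = cos φ₀ / cos φ, so h·k = 1.
At 63.3°: h = 0.5188, k = 1.927; principal scales a = 1.927, b = 0.5188.
sin(ω/2) = (a − b)/(a + b) = 1.409/2.446 = 0.5758, so ω = 2 arcsin(0.5758) ≈ 70.3°.

70.3°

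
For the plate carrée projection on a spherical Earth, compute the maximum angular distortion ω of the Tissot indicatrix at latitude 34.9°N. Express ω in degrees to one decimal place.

11.3°

In the plate carrée (x = Rλ, y = Rφ), meridians are true-scale (h = 1) and parallels are stretched by k = sec φ.
At 34.9°: h = 1.000, k = 1.219; principal scales a = 1.219, b = 1.000.
sin(ω/2) = (a − b)/(a + b) = 0.2193/2.219 = 0.09881, so ω = 2 arcsin(0.09881) ≈ 11.3°.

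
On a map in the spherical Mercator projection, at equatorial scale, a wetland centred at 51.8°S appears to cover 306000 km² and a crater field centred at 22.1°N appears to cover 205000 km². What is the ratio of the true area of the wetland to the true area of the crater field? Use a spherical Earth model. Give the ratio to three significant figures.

0.665

Mercator's areal exaggeration is sec²φ; hence true area = (apparent area) · cos²φ.
True area of wetland: 306000 × cos²(51.8°) = 306000 × 0.3824 = 117000 km².
True area of crater field: 205000 × cos²(22.1°) = 205000 × 0.8585 = 176000 km².
Ratio = 117000 / 176000 ≈ 0.665.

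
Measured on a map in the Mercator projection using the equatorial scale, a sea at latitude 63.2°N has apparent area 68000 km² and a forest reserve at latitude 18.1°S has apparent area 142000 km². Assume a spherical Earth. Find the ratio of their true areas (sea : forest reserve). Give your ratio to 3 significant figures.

Since Mercator area scale is 1/cos²φ, the true area equals the apparent area multiplied by cos²φ.
True area of sea: 68000 × cos²(63.2°) = 68000 × 0.2033 = 13820 km².
True area of forest reserve: 142000 × cos²(18.1°) = 142000 × 0.9035 = 128300 km².
Ratio = 13820 / 128300 ≈ 0.108.

0.108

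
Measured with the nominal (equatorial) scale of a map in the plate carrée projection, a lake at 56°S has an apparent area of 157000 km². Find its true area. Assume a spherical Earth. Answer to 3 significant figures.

87800 km²

In the plate carrée (x = Rλ, y = Rφ), meridians are true-scale (h = 1) and parallels are stretched by k = sec φ.
Areal scale = h·k = 1 × sec φ; at 56°, h = 1.000, k = 1.788, so h·k = 1.788.
True area = apparent / (areal scale) = 157000 / 1.788 ≈ 87800 km².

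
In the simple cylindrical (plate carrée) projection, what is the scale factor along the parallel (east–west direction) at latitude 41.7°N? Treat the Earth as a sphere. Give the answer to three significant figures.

1.34

Plate carrée maps x = Rλ, y = Rφ. The meridian scale is h = 1 and the parallel scale is k = 1/cos φ = sec φ.
k = 1/cos 41.7° = 1/0.7466 = 1.339.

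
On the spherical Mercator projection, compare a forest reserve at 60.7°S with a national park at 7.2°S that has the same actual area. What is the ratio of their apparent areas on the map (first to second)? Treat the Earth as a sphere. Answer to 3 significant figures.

Mercator areal scale is sec²φ.
At 60.7°: sec²(60.7°) = 1/0.4894² = 4.175.
At 7.2°: sec²(7.2°) = 1/0.9921² = 1.016.
Ratio = 4.175/1.016 = cos²(7.2°)/cos²(60.7°) ≈ 4.11.

4.11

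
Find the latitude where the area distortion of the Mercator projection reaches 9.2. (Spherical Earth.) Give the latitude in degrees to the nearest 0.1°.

Mercator areal scale is sec²φ.
sec²φ = 9.2  ⇒  cos²φ = 0.1087  ⇒  cos φ = 0.3297.
φ = arccos(0.3297) ≈ 70.8°.

70.8°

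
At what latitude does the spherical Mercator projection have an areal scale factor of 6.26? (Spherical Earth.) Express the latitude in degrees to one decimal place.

66.4°

Mercator areal scale is sec²φ.
sec²φ = 6.26  ⇒  cos²φ = 0.1597  ⇒  cos φ = 0.3997.
φ = arccos(0.3997) ≈ 66.4°.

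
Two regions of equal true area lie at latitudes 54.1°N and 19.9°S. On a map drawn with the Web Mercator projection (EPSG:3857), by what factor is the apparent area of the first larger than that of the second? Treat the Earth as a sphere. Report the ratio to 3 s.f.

2.57

Mercator is conformal with k = sec φ, so areal scale = k² = sec²φ.
At 54.1°: sec²(54.1°) = 1/0.5864² = 2.908.
At 19.9°: sec²(19.9°) = 1/0.9403² = 1.131.
Ratio = 2.908/1.131 = cos²(19.9°)/cos²(54.1°) ≈ 2.57.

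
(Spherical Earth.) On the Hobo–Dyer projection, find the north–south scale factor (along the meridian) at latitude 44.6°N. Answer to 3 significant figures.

The Hobo–Dyer projection is cylindrical equal-area with φ₀ = 37.5°. For cylindrical equal-area with standard parallel φ₀, h = cos φ / cos φ₀ and k = cos φ₀ / cos φ, so h·k = 1.
h = cos 44.6° / cos 37.5° = 0.7120/0.7934 = 0.8975.

0.897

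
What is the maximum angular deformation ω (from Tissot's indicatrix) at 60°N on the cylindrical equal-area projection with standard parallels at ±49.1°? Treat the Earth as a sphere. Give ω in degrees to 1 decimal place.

Cylindrical equal-area (φ₀ = 49.1°): h = cos φ / cos 49.1° along meridians, k = cos 49.1° / cos φ along parallels; h·k = 1.
At 60°: h = 0.7637, k = 1.309; principal scales a = 1.309, b = 0.7637.
sin(ω/2) = (a − b)/(a + b) = 0.5458/2.073 = 0.2633, so ω = 2 arcsin(0.2633) ≈ 30.5°.

30.5°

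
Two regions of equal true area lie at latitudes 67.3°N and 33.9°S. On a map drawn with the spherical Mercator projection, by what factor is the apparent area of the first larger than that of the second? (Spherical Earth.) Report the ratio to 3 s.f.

On Mercator, area is exaggerated by sec²φ = 1/cos²φ.
At 67.3°: sec²(67.3°) = 1/0.3859² = 6.715.
At 33.9°: sec²(33.9°) = 1/0.8300² = 1.452.
Ratio = 6.715/1.452 = cos²(33.9°)/cos²(67.3°) ≈ 4.63.

4.63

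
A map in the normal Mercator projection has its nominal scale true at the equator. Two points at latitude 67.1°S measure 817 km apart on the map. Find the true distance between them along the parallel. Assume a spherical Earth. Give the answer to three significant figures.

318 km

The Mercator projection is conformal; its linear scale factor is the same in every direction and equals sec φ = 1/cos φ.
Along the parallel at 67.1°, map distances are exaggerated by k = sec 67.1° = 2.570.
True distance = 817 / 2.570 = 817 × cos 67.1° ≈ 318 km.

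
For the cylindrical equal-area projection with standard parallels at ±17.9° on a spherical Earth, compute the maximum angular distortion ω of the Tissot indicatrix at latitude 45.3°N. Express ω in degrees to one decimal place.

For cylindrical equal-area with standard parallel φ₀, h = cos φ / cos φ₀ and k = cos φ₀ / cos φ, so h·k = 1.
At 45.3°: h = 0.7392, k = 1.353; principal scales a = 1.353, b = 0.7392.
sin(ω/2) = (a − b)/(a + b) = 0.6137/2.092 = 0.2933, so ω = 2 arcsin(0.2933) ≈ 34.1°.

34.1°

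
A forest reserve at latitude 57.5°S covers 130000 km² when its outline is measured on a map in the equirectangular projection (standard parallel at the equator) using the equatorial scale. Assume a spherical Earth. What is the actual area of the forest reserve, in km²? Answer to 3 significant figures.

In the plate carrée (x = Rλ, y = Rφ), meridians are true-scale (h = 1) and parallels are stretched by k = sec φ.
Areal scale = h·k = 1 × sec φ; at 57.5°, h = 1.000, k = 1.861, so h·k = 1.861.
True area = apparent / (areal scale) = 130000 / 1.861 ≈ 69800 km².

69800 km²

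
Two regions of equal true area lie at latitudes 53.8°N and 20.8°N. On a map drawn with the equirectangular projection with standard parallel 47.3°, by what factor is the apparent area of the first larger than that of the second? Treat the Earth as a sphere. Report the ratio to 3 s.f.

With standard parallel φ₀ = 47.3°, the equirectangular projection gives x = Rλ cos φ₀, y = Rφ, so h = 1 and k = cos 47.3° / cos φ.
Areal scale at 53.8°: h·k = 1.000 × 1.148 = 1.148.
Areal scale at 20.8°: h·k = 1.000 × 0.7254 = 0.7254.
Ratio = 1.148/0.7254 ≈ 1.58.

1.58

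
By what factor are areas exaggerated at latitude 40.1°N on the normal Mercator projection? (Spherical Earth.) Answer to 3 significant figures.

1.71

For Mercator, h = k = sec φ (a conformal cylindrical projection has a single point scale, 1/cos φ).
Areal scale = k² = sec²φ = 1/cos²(40.1°) = 1/0.7649² = 1.709.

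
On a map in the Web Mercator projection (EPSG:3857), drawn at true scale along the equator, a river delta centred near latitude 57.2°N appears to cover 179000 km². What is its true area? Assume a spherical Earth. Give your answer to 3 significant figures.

52500 km²

The Mercator projection is conformal; its linear scale factor is the same in every direction and equals sec φ = 1/cos φ.
Areal scale = k² = sec²φ = 1/cos²(57.2°) = 1/0.5417² = 3.408.
True area = apparent / (areal scale) = 179000 / 3.408 ≈ 52500 km².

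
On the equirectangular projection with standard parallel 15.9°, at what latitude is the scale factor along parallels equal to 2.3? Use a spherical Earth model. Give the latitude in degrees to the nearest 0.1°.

65.3°

The equidistant cylindrical projection with φ₀ = 15.9° has h = 1 (meridians true) and k = cos φ₀ / cos φ along parallels.
k = cos φ₀ / cos φ = 2.3  ⇒  cos φ = cos 15.9° / 2.3 = 0.4181.
φ = arccos(0.4181) ≈ 65.3°.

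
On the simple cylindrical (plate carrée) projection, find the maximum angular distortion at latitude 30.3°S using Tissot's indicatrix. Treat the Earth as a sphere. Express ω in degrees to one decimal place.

Plate carrée maps x = Rλ, y = Rφ. The meridian scale is h = 1 and the parallel scale is k = 1/cos φ = sec φ.
At 30.3°: h = 1.000, k = 1.158; principal scales a = 1.158, b = 1.000.
sin(ω/2) = (a − b)/(a + b) = 0.1582/2.158 = 0.07331, so ω = 2 arcsin(0.07331) ≈ 8.4°.

8.4°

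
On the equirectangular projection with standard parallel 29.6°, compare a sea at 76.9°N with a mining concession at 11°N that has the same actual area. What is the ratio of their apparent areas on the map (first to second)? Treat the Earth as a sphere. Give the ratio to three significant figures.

4.33

With standard parallel φ₀ = 29.6°, the equirectangular projection gives x = Rλ cos φ₀, y = Rφ, so h = 1 and k = cos 29.6° / cos φ.
Areal scale at 76.9°: h·k = 1.000 × 3.836 = 3.836.
Areal scale at 11°: h·k = 1.000 × 0.8858 = 0.8858.
Ratio = 3.836/0.8858 ≈ 4.33.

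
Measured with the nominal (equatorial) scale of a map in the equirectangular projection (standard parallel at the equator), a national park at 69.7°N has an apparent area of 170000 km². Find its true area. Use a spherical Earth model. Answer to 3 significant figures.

59000 km²

In the plate carrée (x = Rλ, y = Rφ), meridians are true-scale (h = 1) and parallels are stretched by k = sec φ.
Areal scale = h·k = 1 × sec φ; at 69.7°, h = 1.000, k = 2.882, so h·k = 2.882.
True area = apparent / (areal scale) = 170000 / 2.882 ≈ 59000 km².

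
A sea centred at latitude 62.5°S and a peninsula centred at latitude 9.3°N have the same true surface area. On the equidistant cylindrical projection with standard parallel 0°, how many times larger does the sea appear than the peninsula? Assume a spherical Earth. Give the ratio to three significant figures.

For the equirectangular projection with φ₀ = 0 (plate carrée), h = 1 along meridians and k = sec φ along parallels.
Areal scale at 62.5°: h·k = 1.000 × 2.166 = 2.166.
Areal scale at 9.3°: h·k = 1.000 × 1.013 = 1.013.
Ratio = 2.166/1.013 ≈ 2.14.

2.14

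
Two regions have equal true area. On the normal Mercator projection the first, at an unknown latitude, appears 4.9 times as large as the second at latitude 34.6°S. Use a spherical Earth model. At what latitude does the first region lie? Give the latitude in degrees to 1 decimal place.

68.2°

For equal true areas on Mercator, apparent areas scale as sec²φ, so the ratio is cos²φ₂ / cos²φ₁.
cos²φ₂ / cos²φ₁ = 4.9  ⇒  cos φ₁ = cos 34.6° / √4.9 = 0.8231/2.214 = 0.3719.
φ₁ = arccos(0.3719) ≈ 68.2°.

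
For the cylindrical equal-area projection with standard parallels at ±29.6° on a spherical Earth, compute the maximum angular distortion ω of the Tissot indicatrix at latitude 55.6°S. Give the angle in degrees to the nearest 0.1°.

47.9°

For cylindrical equal-area with standard parallel φ₀, h = cos φ / cos φ₀ and k = cos φ₀ / cos φ, so h·k = 1.
At 55.6°: h = 0.6498, k = 1.539; principal scales a = 1.539, b = 0.6498.
sin(ω/2) = (a − b)/(a + b) = 0.8893/2.189 = 0.4063, so ω = 2 arcsin(0.4063) ≈ 47.9°.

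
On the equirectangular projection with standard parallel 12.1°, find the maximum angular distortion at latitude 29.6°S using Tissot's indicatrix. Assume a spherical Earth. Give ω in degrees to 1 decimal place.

The equidistant cylindrical projection with φ₀ = 12.1° has h = 1 (meridians true) and k = cos φ₀ / cos φ along parallels.
At 29.6°: h = 1.000, k = 1.125; principal scales a = 1.125, b = 1.000.
sin(ω/2) = (a − b)/(a + b) = 0.1245/2.125 = 0.05862, so ω = 2 arcsin(0.05862) ≈ 6.7°.

6.7°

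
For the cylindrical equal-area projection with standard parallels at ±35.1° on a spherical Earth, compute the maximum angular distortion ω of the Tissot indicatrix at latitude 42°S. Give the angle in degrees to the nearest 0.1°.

11.0°

Cylindrical equal-area (φ₀ = 35.1°): h = cos φ / cos 35.1° along meridians, k = cos 35.1° / cos φ along parallels; h·k = 1.
At 42°: h = 0.9083, k = 1.101; principal scales a = 1.101, b = 0.9083.
sin(ω/2) = (a − b)/(a + b) = 0.1926/2.009 = 0.09586, so ω = 2 arcsin(0.09586) ≈ 11.0°.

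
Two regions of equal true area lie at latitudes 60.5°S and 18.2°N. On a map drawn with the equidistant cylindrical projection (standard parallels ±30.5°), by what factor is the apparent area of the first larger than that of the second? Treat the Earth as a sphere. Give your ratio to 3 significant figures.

1.93

The equidistant cylindrical projection with φ₀ = 30.5° has h = 1 (meridians true) and k = cos φ₀ / cos φ along parallels.
Areal scale at 60.5°: h·k = 1.000 × 1.750 = 1.750.
Areal scale at 18.2°: h·k = 1.000 × 0.9070 = 0.9070.
Ratio = 1.750/0.9070 ≈ 1.93.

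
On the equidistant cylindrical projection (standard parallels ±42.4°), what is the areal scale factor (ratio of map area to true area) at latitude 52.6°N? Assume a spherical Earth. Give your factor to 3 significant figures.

1.22

The equidistant cylindrical projection with φ₀ = 42.4° has h = 1 (meridians true) and k = cos φ₀ / cos φ along parallels.
Areal scale = h·k = 1 × cos φ₀ / cos φ; at 52.6°, h = 1.000, k = 1.216, so h·k = 1.216.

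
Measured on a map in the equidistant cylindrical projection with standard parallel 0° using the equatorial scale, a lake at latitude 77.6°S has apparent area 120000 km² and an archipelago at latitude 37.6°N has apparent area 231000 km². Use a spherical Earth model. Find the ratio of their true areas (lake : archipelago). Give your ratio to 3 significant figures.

0.141

Plate carrée has h = 1 and k = sec φ, giving areal scale sec φ; true area = (apparent area) · cos φ.
True area of lake: 120000 × cos(77.6°) = 120000 × 0.2147 = 25770 km².
True area of archipelago: 231000 × cos(37.6°) = 231000 × 0.7923 = 183000 km².
Ratio = 25770 / 183000 ≈ 0.141.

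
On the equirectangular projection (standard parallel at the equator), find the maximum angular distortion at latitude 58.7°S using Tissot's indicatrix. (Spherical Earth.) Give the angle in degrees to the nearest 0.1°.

Plate carrée maps x = Rλ, y = Rφ. The meridian scale is h = 1 and the parallel scale is k = 1/cos φ = sec φ.
At 58.7°: h = 1.000, k = 1.925; principal scales a = 1.925, b = 1.000.
sin(ω/2) = (a − b)/(a + b) = 0.9249/2.925 = 0.3162, so ω = 2 arcsin(0.3162) ≈ 36.9°.

36.9°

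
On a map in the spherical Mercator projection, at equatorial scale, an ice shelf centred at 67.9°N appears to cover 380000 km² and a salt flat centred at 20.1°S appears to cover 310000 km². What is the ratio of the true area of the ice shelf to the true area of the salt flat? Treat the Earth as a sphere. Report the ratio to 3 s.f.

0.197

Mercator's areal exaggeration is sec²φ; hence true area = (apparent area) · cos²φ.
True area of ice shelf: 380000 × cos²(67.9°) = 380000 × 0.1415 = 53790 km².
True area of salt flat: 310000 × cos²(20.1°) = 310000 × 0.8819 = 273400 km².
Ratio = 53790 / 273400 ≈ 0.197.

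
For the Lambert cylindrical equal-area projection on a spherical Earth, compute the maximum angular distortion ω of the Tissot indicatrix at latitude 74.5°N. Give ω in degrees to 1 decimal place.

The Lambert cylindrical equal-area projection is the cylindrical equal-area projection with its standard parallel at the equator (φ₀ = 0). A cylindrical equal-area projection with standard parallel φ₀ has meridian scale h = cos φ / cos φ₀ and parallel scale k = cos φ₀ / cos φ (so areas are preserved, h·k = 1).
At 74.5°: h = 0.2672, k = 3.742; principal scales a = 3.742, b = 0.2672.
sin(ω/2) = (a − b)/(a + b) = 3.475/4.009 = 0.8667, so ω = 2 arcsin(0.8667) ≈ 120.2°.

120.2°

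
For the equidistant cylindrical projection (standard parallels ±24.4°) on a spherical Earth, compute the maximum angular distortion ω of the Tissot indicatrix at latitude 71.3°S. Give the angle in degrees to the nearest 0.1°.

57.3°

In the equirectangular projection with standard parallel φ₀ = 24.4° (x = Rλ cos φ₀, y = Rφ), meridians are true-scale (h = 1) and the parallel scale is k = cos φ₀ / cos φ.
At 71.3°: h = 1.000, k = 2.840; principal scales a = 2.840, b = 1.000.
sin(ω/2) = (a − b)/(a + b) = 1.840/3.840 = 0.4792, so ω = 2 arcsin(0.4792) ≈ 57.3°.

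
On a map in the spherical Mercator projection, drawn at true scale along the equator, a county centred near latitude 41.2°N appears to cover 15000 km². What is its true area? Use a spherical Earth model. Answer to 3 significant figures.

8490 km²

Mercator is conformal, so the point scale is isotropic: h = k = sec φ = 1/cos φ.
Areal scale = k² = sec²φ = 1/cos²(41.2°) = 1/0.7524² = 1.766.
True area = apparent / (areal scale) = 15000 / 1.766 ≈ 8490 km².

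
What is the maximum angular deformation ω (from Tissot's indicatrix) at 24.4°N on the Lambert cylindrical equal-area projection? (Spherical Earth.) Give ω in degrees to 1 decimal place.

The Lambert cylindrical equal-area projection is the cylindrical equal-area projection with its standard parallel at the equator (φ₀ = 0). A cylindrical equal-area projection with standard parallel φ₀ has meridian scale h = cos φ / cos φ₀ and parallel scale k = cos φ₀ / cos φ (so areas are preserved, h·k = 1).
At 24.4°: h = 0.9107, k = 1.098; principal scales a = 1.098, b = 0.9107.
sin(ω/2) = (a − b)/(a + b) = 0.1874/2.009 = 0.09329, so ω = 2 arcsin(0.09329) ≈ 10.7°.

10.7°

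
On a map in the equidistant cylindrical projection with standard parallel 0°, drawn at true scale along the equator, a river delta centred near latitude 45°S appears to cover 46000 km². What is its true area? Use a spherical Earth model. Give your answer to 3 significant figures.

32500 km²

For the equirectangular projection with φ₀ = 0 (plate carrée), h = 1 along meridians and k = sec φ along parallels.
Areal scale = h·k = 1 × sec φ; at 45°, h = 1.000, k = 1.414, so h·k = 1.414.
True area = apparent / (areal scale) = 46000 / 1.414 ≈ 32500 km².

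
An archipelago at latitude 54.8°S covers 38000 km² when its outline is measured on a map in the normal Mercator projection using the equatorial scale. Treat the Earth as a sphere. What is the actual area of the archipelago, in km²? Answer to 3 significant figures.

The Mercator projection is conformal; its linear scale factor is the same in every direction and equals sec φ = 1/cos φ.
Areal scale = k² = sec²φ = 1/cos²(54.8°) = 1/0.5764² = 3.010.
True area = apparent / (areal scale) = 38000 / 3.010 ≈ 12600 km².

12600 km²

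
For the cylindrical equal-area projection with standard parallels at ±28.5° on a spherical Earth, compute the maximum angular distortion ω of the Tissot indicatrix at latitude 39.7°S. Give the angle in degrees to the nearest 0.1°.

15.2°

For cylindrical equal-area with standard parallel φ₀, h = cos φ / cos φ₀ and k = cos φ₀ / cos φ, so h·k = 1.
At 39.7°: h = 0.8755, k = 1.142; principal scales a = 1.142, b = 0.8755.
sin(ω/2) = (a − b)/(a + b) = 0.2667/2.018 = 0.1322, so ω = 2 arcsin(0.1322) ≈ 15.2°.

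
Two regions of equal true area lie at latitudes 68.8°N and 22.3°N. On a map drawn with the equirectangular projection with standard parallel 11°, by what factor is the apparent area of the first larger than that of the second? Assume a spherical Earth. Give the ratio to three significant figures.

2.56

In the equirectangular projection with standard parallel φ₀ = 11° (x = Rλ cos φ₀, y = Rφ), meridians are true-scale (h = 1) and the parallel scale is k = cos φ₀ / cos φ.
Areal scale at 68.8°: h·k = 1.000 × 2.714 = 2.714.
Areal scale at 22.3°: h·k = 1.000 × 1.061 = 1.061.
Ratio = 2.714/1.061 ≈ 2.56.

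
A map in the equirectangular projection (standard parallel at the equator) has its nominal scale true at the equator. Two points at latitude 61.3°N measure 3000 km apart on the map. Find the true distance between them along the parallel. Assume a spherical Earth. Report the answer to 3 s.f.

For the equirectangular projection with φ₀ = 0 (plate carrée), h = 1 along meridians and k = sec φ along parallels.
Along the parallel at 61.3°, map distances are exaggerated by k = sec 61.3° = 2.082.
True distance = 3000 / 2.082 = 3000 × cos 61.3° ≈ 1440 km.

1440 km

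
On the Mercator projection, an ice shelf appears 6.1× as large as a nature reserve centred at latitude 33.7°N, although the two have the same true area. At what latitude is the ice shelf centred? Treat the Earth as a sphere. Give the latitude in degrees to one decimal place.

70.3°

For equal true areas on Mercator, apparent areas scale as sec²φ, so the ratio is cos²φ₂ / cos²φ₁.
cos²φ₂ / cos²φ₁ = 6.1  ⇒  cos φ₁ = cos 33.7° / √6.1 = 0.8320/2.470 = 0.3368.
φ₁ = arccos(0.3368) ≈ 70.3°.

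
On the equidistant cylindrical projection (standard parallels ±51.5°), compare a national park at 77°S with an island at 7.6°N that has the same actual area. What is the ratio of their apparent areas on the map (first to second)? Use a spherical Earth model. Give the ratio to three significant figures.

With standard parallel φ₀ = 51.5°, the equirectangular projection gives x = Rλ cos φ₀, y = Rφ, so h = 1 and k = cos 51.5° / cos φ.
Areal scale at 77°: h·k = 1.000 × 2.767 = 2.767.
Areal scale at 7.6°: h·k = 1.000 × 0.6280 = 0.6280.
Ratio = 2.767/0.6280 ≈ 4.41.

4.41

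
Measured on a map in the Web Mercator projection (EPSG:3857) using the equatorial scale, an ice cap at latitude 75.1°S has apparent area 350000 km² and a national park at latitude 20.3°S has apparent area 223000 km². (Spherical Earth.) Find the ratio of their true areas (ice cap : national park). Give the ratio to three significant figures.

0.118

On Mercator the areal scale is sec²φ, so true area = apparent × cos²φ.
True area of ice cap: 350000 × cos²(75.1°) = 350000 × 0.06612 = 23140 km².
True area of national park: 223000 × cos²(20.3°) = 223000 × 0.8796 = 196200 km².
Ratio = 23140 / 196200 ≈ 0.118.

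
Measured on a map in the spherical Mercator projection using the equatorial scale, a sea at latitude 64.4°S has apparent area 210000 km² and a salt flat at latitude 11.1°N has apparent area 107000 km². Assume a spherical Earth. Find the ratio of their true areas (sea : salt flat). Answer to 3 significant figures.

On Mercator the areal scale is sec²φ, so true area = apparent × cos²φ.
True area of sea: 210000 × cos²(64.4°) = 210000 × 0.1867 = 39210 km².
True area of salt flat: 107000 × cos²(11.1°) = 107000 × 0.9629 = 103000 km².
Ratio = 39210 / 103000 ≈ 0.381.

0.381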